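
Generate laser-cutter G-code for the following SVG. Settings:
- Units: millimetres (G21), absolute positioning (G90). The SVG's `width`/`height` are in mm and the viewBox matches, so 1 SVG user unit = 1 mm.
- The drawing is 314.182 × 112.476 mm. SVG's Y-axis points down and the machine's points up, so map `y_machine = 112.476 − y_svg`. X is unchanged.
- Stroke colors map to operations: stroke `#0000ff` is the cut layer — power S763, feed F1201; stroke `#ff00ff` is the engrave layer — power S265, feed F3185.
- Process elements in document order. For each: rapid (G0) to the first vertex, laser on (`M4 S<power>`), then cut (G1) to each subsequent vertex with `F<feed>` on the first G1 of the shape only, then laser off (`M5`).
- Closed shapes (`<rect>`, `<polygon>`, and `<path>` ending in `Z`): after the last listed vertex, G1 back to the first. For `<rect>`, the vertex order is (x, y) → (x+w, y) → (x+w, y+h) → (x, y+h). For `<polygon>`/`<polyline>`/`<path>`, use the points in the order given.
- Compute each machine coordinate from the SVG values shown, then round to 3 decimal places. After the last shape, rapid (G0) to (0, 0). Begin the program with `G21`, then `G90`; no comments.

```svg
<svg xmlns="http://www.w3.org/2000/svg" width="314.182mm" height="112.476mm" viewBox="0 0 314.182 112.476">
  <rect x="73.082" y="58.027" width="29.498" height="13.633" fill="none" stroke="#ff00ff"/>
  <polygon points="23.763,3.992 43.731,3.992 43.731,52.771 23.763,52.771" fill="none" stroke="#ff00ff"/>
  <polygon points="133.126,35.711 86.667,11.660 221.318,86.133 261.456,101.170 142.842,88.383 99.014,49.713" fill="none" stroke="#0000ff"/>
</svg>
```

Since the viewBox matches the mm dimensions, user units are millimetres directly. The only transform is the Y-flip y_m = 112.476 − y_svg.

Shape 1 is a rectangle drawn with `<rect>`. Its stroke #ff00ff means engrave at S265, F3185. After flipping Y the toolpath is (73.082,54.449) → (102.580,54.449) → (102.580,40.816) → (73.082,40.816) → (73.082,54.449), returning to the start.

Shape 2 is a rectangle drawn with `<polygon>`. Its stroke #ff00ff means engrave at S265, F3185. After flipping Y the toolpath is (23.763,108.484) → (43.731,108.484) → (43.731,59.705) → (23.763,59.705) → (23.763,108.484), returning to the start.

Shape 3 is a closed polygon drawn with `<polygon>`. Its stroke #0000ff means cut at S763, F1201. After flipping Y the toolpath is (133.126,76.765) → (86.667,100.816) → (221.318,26.343) → (261.456,11.306) → (142.842,24.093) → (99.014,62.763) → (133.126,76.765), returning to the start.

G21
G90
G0 X73.082 Y54.449
M4 S265
G1 X102.580 Y54.449 F3185
G1 X102.580 Y40.816
G1 X73.082 Y40.816
G1 X73.082 Y54.449
M5
G0 X23.763 Y108.484
M4 S265
G1 X43.731 Y108.484 F3185
G1 X43.731 Y59.705
G1 X23.763 Y59.705
G1 X23.763 Y108.484
M5
G0 X133.126 Y76.765
M4 S763
G1 X86.667 Y100.816 F1201
G1 X221.318 Y26.343
G1 X261.456 Y11.306
G1 X142.842 Y24.093
G1 X99.014 Y62.763
G1 X133.126 Y76.765
M5
G0 X0.000 Y0.000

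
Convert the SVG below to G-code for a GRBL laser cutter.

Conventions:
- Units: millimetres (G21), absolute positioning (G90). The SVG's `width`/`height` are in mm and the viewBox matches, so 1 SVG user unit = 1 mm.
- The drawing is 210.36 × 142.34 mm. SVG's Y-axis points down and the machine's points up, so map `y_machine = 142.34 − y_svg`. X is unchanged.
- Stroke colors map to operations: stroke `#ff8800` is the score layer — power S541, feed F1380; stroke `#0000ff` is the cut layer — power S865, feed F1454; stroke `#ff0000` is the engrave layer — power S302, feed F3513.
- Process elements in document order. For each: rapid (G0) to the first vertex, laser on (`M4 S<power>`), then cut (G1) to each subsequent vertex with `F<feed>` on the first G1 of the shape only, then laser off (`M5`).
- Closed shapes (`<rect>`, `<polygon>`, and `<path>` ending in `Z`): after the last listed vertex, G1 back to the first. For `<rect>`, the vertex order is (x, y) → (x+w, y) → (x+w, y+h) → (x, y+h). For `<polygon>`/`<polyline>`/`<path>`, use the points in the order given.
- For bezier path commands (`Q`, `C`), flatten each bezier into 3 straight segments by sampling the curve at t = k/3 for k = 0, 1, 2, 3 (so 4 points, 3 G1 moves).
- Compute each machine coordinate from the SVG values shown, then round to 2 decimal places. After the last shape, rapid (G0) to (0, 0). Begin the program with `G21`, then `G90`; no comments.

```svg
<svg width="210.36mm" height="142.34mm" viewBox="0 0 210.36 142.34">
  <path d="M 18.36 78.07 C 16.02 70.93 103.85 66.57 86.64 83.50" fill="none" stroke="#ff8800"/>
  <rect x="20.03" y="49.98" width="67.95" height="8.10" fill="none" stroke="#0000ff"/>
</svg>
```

1 u = 1 mm; y_m = 142.34 − y.

[1] `<path>` cubic bezier, #ff8800→score S541 F1380: (18.36,64.27) → (38.85,69.80) → (76.07,69.36) → (86.64,58.84)

[2] `<rect>` rectangle, #0000ff→cut S865 F1454: (20.03,92.36) → (87.98,92.36) → (87.98,84.26) → (20.03,84.26) → (20.03,92.36) (closed)

G21
G90
G0 X18.36 Y64.27
M4 S541
G1 X38.85 Y69.80 F1380
G1 X76.07 Y69.36
G1 X86.64 Y58.84
M5
G0 X20.03 Y92.36
M4 S865
G1 X87.98 Y92.36 F1454
G1 X87.98 Y84.26
G1 X20.03 Y84.26
G1 X20.03 Y92.36
M5
G0 X0.00 Y0.00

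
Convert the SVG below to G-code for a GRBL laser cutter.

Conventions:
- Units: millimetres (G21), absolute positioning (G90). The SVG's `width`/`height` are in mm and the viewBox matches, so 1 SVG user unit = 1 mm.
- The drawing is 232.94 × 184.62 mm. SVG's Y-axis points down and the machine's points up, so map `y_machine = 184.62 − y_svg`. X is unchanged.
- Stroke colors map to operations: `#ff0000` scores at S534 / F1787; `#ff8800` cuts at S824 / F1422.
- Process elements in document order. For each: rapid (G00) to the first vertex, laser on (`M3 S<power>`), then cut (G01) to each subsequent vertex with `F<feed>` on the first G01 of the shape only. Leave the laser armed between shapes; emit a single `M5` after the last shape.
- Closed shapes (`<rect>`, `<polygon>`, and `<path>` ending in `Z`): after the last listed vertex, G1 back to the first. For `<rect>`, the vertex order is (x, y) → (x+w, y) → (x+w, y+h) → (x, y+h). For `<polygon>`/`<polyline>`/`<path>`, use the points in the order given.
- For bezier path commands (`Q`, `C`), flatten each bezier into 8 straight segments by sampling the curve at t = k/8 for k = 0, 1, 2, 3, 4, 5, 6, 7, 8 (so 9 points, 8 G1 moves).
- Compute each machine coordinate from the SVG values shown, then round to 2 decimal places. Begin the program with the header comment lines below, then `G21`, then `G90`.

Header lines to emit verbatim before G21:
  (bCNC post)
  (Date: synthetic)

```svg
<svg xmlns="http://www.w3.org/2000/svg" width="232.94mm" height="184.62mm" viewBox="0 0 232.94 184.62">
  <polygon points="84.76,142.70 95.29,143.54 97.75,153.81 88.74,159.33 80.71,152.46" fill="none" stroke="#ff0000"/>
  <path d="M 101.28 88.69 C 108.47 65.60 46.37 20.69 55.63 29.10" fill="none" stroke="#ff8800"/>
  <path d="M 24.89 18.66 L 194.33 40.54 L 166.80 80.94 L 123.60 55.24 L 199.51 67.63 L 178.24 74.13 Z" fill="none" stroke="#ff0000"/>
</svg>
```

(bCNC post)
(Date: synthetic)
G21
G90
G00 X84.76 Y41.92
M3 S534
G01 X95.29 Y41.08 F1787
G01 X97.75 Y30.81
G01 X88.74 Y25.29
G01 X80.71 Y32.16
G01 X84.76 Y41.92
G00 X101.28 Y95.93
M3 S824
G01 X101.00 Y105.46 F1422
G01 X95.88 Y116.16
G01 X87.55 Y127.15
G01 X77.68 Y137.54
G01 X67.90 Y146.45
G01 X59.87 Y153.00
G01 X55.23 Y156.32
G01 X55.63 Y155.52
G00 X24.89 Y165.96
M3 S534
G01 X194.33 Y144.08 F1787
G01 X166.80 Y103.68
G01 X123.60 Y129.38
G01 X199.51 Y116.99
G01 X178.24 Y110.49
G01 X24.89 Y165.96
M5

1 u = 1 mm; y_m = 184.62 − y.

[1] `<polygon>` regular polygon, #ff0000→score S534 F1787: (84.76,41.92) → (95.29,41.08) → (97.75,30.81) → (88.74,25.29) → (80.71,32.16) → (84.76,41.92) (closed)

[2] `<path>` cubic bezier, #ff8800→cut S824 F1422: (101.28,95.93) → (101.00,105.46) → (95.88,116.16) → (87.55,127.15) → (77.68,137.54) → (67.90,146.45) → (59.87,153.00) → (55.23,156.32) → (55.63,155.52)

[3] `<path>` closed polygon, #ff0000→score S534 F1787: (24.89,165.96) → (194.33,144.08) → (166.80,103.68) → (123.60,129.38) → (199.51,116.99) → (178.24,110.49) → (24.89,165.96) (closed)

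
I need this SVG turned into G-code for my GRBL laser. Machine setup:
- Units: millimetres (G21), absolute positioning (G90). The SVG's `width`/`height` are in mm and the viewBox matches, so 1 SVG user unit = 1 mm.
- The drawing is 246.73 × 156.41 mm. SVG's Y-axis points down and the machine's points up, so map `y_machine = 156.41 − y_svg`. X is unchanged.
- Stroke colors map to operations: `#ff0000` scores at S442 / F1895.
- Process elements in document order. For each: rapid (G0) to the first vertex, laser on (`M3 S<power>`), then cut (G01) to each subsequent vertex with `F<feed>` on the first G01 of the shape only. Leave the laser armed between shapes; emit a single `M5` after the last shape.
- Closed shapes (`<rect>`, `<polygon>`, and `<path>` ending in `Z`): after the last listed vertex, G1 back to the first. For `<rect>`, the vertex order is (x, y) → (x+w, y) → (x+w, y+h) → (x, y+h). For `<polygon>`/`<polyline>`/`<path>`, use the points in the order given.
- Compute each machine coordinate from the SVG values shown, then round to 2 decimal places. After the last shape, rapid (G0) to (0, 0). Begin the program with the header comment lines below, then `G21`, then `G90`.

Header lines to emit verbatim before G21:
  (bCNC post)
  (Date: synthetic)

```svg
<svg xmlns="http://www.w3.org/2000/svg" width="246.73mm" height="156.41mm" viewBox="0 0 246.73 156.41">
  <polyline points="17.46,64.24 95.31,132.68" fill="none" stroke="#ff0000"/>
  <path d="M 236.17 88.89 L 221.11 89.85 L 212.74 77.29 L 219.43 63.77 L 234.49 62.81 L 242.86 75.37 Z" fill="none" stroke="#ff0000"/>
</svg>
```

1 u = 1 mm; y_m = 156.41 − y.

[1] `<polyline>` line segment, #ff0000→score S442 F1895: (17.46,92.17) → (95.31,23.73)

[2] `<path>` regular polygon, #ff0000→score S442 F1895: (236.17,67.52) → (221.11,66.56) → (212.74,79.12) → (219.43,92.64) → (234.49,93.60) → (242.86,81.04) → (236.17,67.52) (closed)

(bCNC post)
(Date: synthetic)
G21
G90
G0 X17.46 Y92.17
M3 S442
G01 X95.31 Y23.73 F1895
G0 X236.17 Y67.52
M3 S442
G01 X221.11 Y66.56 F1895
G01 X212.74 Y79.12
G01 X219.43 Y92.64
G01 X234.49 Y93.60
G01 X242.86 Y81.04
G01 X236.17 Y67.52
M5
G0 X0.00 Y0.00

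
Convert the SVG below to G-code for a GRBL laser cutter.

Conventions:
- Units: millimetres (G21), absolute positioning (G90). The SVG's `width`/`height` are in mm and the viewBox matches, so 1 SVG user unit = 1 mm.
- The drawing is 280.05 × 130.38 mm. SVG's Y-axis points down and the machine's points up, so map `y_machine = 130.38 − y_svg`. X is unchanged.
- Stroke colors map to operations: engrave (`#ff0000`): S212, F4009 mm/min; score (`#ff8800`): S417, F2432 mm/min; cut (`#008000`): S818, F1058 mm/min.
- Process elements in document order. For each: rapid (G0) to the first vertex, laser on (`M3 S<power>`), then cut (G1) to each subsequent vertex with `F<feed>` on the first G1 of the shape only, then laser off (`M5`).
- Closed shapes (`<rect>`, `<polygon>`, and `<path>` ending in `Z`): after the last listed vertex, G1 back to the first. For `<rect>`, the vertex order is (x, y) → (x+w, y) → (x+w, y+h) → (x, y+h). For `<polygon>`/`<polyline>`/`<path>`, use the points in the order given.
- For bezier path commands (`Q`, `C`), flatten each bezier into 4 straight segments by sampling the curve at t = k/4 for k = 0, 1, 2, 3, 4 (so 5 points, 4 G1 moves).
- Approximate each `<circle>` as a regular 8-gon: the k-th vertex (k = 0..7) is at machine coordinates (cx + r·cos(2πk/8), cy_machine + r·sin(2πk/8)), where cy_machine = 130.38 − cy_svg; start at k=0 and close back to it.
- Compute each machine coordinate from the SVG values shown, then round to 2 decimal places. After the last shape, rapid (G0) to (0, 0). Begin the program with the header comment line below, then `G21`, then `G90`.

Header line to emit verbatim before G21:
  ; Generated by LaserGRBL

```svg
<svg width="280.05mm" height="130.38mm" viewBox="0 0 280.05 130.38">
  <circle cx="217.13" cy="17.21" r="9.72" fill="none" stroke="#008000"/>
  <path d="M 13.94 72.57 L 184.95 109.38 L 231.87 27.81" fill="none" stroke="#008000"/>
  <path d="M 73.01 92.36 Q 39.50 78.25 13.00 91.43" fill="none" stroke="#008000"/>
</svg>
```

; Generated by LaserGRBL
G21
G90
G0 X226.85 Y113.17
M3 S818
G1 X224.00 Y120.04 F1058
G1 X217.13 Y122.89
G1 X210.26 Y120.04
G1 X207.41 Y113.17
G1 X210.26 Y106.30
G1 X217.13 Y103.45
G1 X224.00 Y106.30
G1 X226.85 Y113.17
M5
G0 X13.94 Y57.81
M3 S818
G1 X184.95 Y21.00 F1058
G1 X231.87 Y102.57
M5
G0 X73.01 Y38.02
M3 S818
G1 X56.69 Y43.37 F1058
G1 X41.25 Y45.31
G1 X26.69 Y43.83
G1 X13.00 Y38.95
M5
G0 X0.00 Y0.00

viewBox `0 0 280.05 130.38` with mm width/height → 1 unit = 1 mm. Flip: y_m = 130.38 − y_svg.

**Shape 1** — `<circle>` circle, stroke `#008000` → cut (S818, F1058). Machine vertices: (226.85,113.17) → (224.00,120.04) → (217.13,122.89) → (210.26,120.04) → (207.41,113.17) → (210.26,106.30) → (217.13,103.45) → (224.00,106.30) → (226.85,113.17). Closed: final G1 returns to the first vertex.

**Shape 2** — `<path>` open polyline, stroke `#008000` → cut (S818, F1058). Machine vertices: (13.94,57.81) → (184.95,21.00) → (231.87,102.57). Open path.

**Shape 3** — `<path>` quadratic bezier, stroke `#008000` → cut (S818, F1058). Control points (SVG): P0=(73.01,92.36), P1=(39.50,78.25), P2=(13.00,91.43); sampled at t=k/4. Machine vertices: (73.01,38.02) → (56.69,43.37) → (41.25,45.31) → (26.69,43.83) → (13.00,38.95). Open path.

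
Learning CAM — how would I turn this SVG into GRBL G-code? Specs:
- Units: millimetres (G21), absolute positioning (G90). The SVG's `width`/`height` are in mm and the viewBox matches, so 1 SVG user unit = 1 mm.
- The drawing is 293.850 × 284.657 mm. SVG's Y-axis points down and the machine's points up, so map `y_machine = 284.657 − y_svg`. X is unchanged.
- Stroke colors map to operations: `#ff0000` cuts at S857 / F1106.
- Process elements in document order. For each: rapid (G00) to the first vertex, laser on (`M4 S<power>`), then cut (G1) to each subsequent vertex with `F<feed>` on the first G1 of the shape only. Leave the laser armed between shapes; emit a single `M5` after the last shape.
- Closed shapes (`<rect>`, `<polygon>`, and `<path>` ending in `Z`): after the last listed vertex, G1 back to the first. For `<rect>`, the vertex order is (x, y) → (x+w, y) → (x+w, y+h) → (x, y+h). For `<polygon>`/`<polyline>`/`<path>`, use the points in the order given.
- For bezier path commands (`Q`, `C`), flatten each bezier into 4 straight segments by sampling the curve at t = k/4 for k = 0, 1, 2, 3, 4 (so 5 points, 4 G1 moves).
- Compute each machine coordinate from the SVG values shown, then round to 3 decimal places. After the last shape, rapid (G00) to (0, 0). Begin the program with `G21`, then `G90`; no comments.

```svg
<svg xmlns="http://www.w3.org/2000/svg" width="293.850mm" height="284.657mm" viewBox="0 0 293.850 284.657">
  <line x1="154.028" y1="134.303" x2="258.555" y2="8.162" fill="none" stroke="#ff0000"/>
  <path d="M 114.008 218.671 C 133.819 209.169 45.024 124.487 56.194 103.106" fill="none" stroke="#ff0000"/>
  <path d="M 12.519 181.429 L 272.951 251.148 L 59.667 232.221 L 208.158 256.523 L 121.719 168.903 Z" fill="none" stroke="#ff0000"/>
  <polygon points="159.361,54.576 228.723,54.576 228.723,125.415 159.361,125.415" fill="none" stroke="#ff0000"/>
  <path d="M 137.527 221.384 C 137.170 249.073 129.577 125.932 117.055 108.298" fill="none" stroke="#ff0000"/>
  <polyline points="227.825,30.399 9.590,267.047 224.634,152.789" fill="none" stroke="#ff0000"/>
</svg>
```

G21
G90
G00 X154.028 Y150.354
M4 S857
G1 X258.555 Y276.495 F1106
G00 X114.008 Y65.986
M4 S857
G1 X111.762 Y85.045 F1106
G1 X88.341 Y119.314
G1 X63.301 Y155.810
G1 X56.194 Y181.551
G00 X12.519 Y103.228
M4 S857
G1 X272.951 Y33.509 F1106
G1 X59.667 Y52.436
G1 X208.158 Y28.134
G1 X121.719 Y115.754
G1 X12.519 Y103.228
G00 X159.361 Y230.081
M4 S857
G1 X228.723 Y230.081 F1106
G1 X228.723 Y159.242
G1 X159.361 Y159.242
G1 X159.361 Y230.081
G00 X137.527 Y63.273
M4 S857
G1 X135.939 Y66.782 F1106
G1 X131.853 Y102.820
G1 X125.486 Y147.356
G1 X117.055 Y176.359
G00 X227.825 Y254.258
M4 S857
G1 X9.590 Y17.610 F1106
G1 X224.634 Y131.868
M5
G00 X0.000 Y0.000

1 u = 1 mm; y_m = 284.657 − y.

[1] `<line>` line segment, #ff0000→cut S857 F1106: (154.028,150.354) → (258.555,276.495)

[2] `<path>` cubic bezier, #ff0000→cut S857 F1106: (114.008,65.986) → (111.762,85.045) → (88.341,119.314) → (63.301,155.810) → (56.194,181.551)

[3] `<path>` closed polygon, #ff0000→cut S857 F1106: (12.519,103.228) → (272.951,33.509) → (59.667,52.436) → (208.158,28.134) → (121.719,115.754) → (12.519,103.228) (closed)

[4] `<polygon>` rectangle, #ff0000→cut S857 F1106: (159.361,230.081) → (228.723,230.081) → (228.723,159.242) → (159.361,159.242) → (159.361,230.081) (closed)

[5] `<path>` cubic bezier, #ff0000→cut S857 F1106: (137.527,63.273) → (135.939,66.782) → (131.853,102.820) → (125.486,147.356) → (117.055,176.359)

[6] `<polyline>` open polyline, #ff0000→cut S857 F1106: (227.825,254.258) → (9.590,17.610) → (224.634,131.868)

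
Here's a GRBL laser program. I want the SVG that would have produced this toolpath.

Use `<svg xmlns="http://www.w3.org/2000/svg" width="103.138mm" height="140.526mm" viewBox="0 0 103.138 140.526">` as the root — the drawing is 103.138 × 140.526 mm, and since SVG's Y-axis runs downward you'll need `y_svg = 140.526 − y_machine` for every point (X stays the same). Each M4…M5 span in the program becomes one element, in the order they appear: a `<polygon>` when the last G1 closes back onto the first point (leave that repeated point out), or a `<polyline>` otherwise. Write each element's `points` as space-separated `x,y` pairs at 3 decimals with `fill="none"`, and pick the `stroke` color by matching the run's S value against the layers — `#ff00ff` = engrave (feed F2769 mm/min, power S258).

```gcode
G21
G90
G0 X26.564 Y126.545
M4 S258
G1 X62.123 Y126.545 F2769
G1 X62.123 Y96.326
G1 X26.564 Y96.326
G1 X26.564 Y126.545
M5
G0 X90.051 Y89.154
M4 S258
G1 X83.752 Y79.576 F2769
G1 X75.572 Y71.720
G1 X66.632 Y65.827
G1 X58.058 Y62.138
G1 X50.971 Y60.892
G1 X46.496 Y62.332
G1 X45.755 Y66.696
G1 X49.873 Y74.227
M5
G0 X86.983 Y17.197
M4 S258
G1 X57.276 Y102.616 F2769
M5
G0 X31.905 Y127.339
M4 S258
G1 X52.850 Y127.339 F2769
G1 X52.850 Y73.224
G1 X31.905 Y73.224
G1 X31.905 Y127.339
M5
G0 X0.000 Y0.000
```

<svg xmlns="http://www.w3.org/2000/svg" width="103.138mm" height="140.526mm" viewBox="0 0 103.138 140.526">
  <polygon points="26.564,13.981 62.123,13.981 62.123,44.200 26.564,44.200" fill="none" stroke="#ff00ff"/>
  <polyline points="90.051,51.372 83.752,60.950 75.572,68.806 66.632,74.699 58.058,78.388 50.971,79.634 46.496,78.194 45.755,73.830 49.873,66.299" fill="none" stroke="#ff00ff"/>
  <polyline points="86.983,123.329 57.276,37.910" fill="none" stroke="#ff00ff"/>
  <polygon points="31.905,13.187 52.850,13.187 52.850,67.302 31.905,67.302" fill="none" stroke="#ff00ff"/>
</svg>

y_svg = 140.526 − y_m. Every run uses S258, so all elements get stroke `#ff00ff` (engrave).

[1] closed run; points: 26.564,13.981 62.123,13.981 62.123,44.200 26.564,44.200

[2] open run; points: 90.051,51.372 83.752,60.950 75.572,68.806 66.632,74.699 58.058,78.388 50.971,79.634 46.496,78.194 45.755,73.830 49.873,66.299

[3] open run; points: 86.983,123.329 57.276,37.910

[4] closed run; points: 31.905,13.187 52.850,13.187 52.850,67.302 31.905,67.302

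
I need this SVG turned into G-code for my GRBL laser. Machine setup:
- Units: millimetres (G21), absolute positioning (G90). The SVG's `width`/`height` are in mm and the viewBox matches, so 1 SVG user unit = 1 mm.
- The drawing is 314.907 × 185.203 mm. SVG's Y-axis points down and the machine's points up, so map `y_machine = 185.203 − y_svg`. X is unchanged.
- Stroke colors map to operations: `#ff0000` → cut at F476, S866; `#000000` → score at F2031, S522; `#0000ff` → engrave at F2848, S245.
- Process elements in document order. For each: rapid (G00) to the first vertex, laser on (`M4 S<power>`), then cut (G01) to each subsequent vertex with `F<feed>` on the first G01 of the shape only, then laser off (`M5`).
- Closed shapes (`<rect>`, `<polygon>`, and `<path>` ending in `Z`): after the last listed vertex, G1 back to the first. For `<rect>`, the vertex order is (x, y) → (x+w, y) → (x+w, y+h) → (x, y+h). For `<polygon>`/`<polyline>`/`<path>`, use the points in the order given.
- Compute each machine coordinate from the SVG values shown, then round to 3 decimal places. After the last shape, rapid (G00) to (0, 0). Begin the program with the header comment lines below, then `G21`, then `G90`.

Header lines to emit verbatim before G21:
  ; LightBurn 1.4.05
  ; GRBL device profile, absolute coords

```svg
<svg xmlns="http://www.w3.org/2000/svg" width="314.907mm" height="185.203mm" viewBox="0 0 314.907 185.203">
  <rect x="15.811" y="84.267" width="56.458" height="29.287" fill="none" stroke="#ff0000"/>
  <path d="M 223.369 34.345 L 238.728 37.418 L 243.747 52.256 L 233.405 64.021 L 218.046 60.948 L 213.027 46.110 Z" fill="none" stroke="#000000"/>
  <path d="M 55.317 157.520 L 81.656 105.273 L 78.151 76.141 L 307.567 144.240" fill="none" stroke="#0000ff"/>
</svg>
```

; LightBurn 1.4.05
; GRBL device profile, absolute coords
G21
G90
G00 X15.811 Y100.936
M4 S866
G01 X72.269 Y100.936 F476
G01 X72.269 Y71.649
G01 X15.811 Y71.649
G01 X15.811 Y100.936
M5
G00 X223.369 Y150.858
M4 S522
G01 X238.728 Y147.785 F2031
G01 X243.747 Y132.947
G01 X233.405 Y121.182
G01 X218.046 Y124.255
G01 X213.027 Y139.093
G01 X223.369 Y150.858
M5
G00 X55.317 Y27.683
M4 S245
G01 X81.656 Y79.930 F2848
G01 X78.151 Y109.062
G01 X307.567 Y40.963
M5
G00 X0.000 Y0.000

viewBox `0 0 314.907 185.203` with mm width/height → 1 unit = 1 mm. Flip: y_m = 185.203 − y_svg.

**Shape 1** — `<rect>` rectangle, stroke `#ff0000` → cut (S866, F476). Machine vertices: (15.811,100.936) → (72.269,100.936) → (72.269,71.649) → (15.811,71.649) → (15.811,100.936). Closed: final G1 returns to the first vertex.

**Shape 2** — `<path>` regular polygon, stroke `#000000` → score (S522, F2031). Machine vertices: (223.369,150.858) → (238.728,147.785) → (243.747,132.947) → (233.405,121.182) → (218.046,124.255) → (213.027,139.093) → (223.369,150.858). Closed: final G1 returns to the first vertex.

**Shape 3** — `<path>` open polyline, stroke `#0000ff` → engrave (S245, F2848). Machine vertices: (55.317,27.683) → (81.656,79.930) → (78.151,109.062) → (307.567,40.963). Open path.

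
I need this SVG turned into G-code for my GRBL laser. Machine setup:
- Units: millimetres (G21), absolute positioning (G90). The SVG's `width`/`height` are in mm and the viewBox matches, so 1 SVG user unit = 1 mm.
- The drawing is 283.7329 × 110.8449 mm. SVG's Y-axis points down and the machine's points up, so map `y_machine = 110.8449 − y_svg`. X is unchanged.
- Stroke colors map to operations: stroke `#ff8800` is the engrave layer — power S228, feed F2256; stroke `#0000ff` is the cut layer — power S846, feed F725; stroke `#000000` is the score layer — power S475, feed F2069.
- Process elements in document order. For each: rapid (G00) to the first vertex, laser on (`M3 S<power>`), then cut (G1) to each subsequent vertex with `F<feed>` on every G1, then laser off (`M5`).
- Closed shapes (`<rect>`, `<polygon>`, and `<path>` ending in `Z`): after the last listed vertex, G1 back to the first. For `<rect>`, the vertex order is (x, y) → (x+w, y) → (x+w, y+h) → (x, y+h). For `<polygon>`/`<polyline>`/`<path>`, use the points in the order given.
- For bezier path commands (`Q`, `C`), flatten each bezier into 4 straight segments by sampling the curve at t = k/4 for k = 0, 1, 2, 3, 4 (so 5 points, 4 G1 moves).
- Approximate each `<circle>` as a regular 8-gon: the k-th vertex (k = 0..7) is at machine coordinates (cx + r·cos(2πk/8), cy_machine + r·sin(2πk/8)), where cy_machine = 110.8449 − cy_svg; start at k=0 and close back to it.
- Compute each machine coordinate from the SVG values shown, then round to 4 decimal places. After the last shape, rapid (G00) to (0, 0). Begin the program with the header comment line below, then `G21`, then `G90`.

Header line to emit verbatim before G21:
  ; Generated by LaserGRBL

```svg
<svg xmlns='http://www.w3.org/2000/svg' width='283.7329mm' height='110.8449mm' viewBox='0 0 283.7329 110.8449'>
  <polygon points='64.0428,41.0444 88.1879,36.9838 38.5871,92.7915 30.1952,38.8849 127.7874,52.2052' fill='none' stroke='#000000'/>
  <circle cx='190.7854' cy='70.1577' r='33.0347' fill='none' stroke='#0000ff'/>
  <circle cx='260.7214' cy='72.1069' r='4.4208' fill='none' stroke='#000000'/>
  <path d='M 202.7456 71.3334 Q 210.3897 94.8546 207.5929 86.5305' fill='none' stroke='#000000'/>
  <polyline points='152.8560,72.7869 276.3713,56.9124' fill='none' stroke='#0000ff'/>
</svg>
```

1 u = 1 mm; y_m = 110.8449 − y.

[1] `<polygon>` closed polygon, #000000→score S475 F2069: (64.0428,69.8005) → (88.1879,73.8611) → (38.5871,18.0534) → (30.1952,71.9600) → (127.7874,58.6397) → (64.0428,69.8005) (closed)

[2] `<circle>` circle, #0000ff→cut S846 F725: (223.8201,40.6872) → (214.1445,64.0463) → (190.7854,73.7219) → (167.4263,64.0463) → (157.7507,40.6872) → (167.4263,17.3281) → (190.7854,7.6525) → (214.1445,17.3281) → (223.8201,40.6872) (closed)

[3] `<circle>` circle, #000000→score S475 F2069: (265.1422,38.7380) → (263.8474,41.8640) → (260.7214,43.1588) → (257.5954,41.8640) → (256.3006,38.7380) → (257.5954,35.6120) → (260.7214,34.3172) → (263.8474,35.6120) → (265.1422,38.7380) (closed)

[4] `<path>` quadratic bezier, #000000→score S475 F2069: (202.7456,39.5115) → (205.9151,29.7412) → (207.7795,23.9516) → (208.3387,22.1427) → (207.5929,24.3144)

[5] `<polyline>` line segment, #0000ff→cut S846 F725: (152.8560,38.0580) → (276.3713,53.9325)

; Generated by LaserGRBL
G21
G90
G00 X64.0428 Y69.8005
M3 S475
G1 X88.1879 Y73.8611 F2069
G1 X38.5871 Y18.0534 F2069
G1 X30.1952 Y71.9600 F2069
G1 X127.7874 Y58.6397 F2069
G1 X64.0428 Y69.8005 F2069
M5
G00 X223.8201 Y40.6872
M3 S846
G1 X214.1445 Y64.0463 F725
G1 X190.7854 Y73.7219 F725
G1 X167.4263 Y64.0463 F725
G1 X157.7507 Y40.6872 F725
G1 X167.4263 Y17.3281 F725
G1 X190.7854 Y7.6525 F725
G1 X214.1445 Y17.3281 F725
G1 X223.8201 Y40.6872 F725
M5
G00 X265.1422 Y38.7380
M3 S475
G1 X263.8474 Y41.8640 F2069
G1 X260.7214 Y43.1588 F2069
G1 X257.5954 Y41.8640 F2069
G1 X256.3006 Y38.7380 F2069
G1 X257.5954 Y35.6120 F2069
G1 X260.7214 Y34.3172 F2069
G1 X263.8474 Y35.6120 F2069
G1 X265.1422 Y38.7380 F2069
M5
G00 X202.7456 Y39.5115
M3 S475
G1 X205.9151 Y29.7412 F2069
G1 X207.7795 Y23.9516 F2069
G1 X208.3387 Y22.1427 F2069
G1 X207.5929 Y24.3144 F2069
M5
G00 X152.8560 Y38.0580
M3 S846
G1 X276.3713 Y53.9325 F725
M5
G00 X0.0000 Y0.0000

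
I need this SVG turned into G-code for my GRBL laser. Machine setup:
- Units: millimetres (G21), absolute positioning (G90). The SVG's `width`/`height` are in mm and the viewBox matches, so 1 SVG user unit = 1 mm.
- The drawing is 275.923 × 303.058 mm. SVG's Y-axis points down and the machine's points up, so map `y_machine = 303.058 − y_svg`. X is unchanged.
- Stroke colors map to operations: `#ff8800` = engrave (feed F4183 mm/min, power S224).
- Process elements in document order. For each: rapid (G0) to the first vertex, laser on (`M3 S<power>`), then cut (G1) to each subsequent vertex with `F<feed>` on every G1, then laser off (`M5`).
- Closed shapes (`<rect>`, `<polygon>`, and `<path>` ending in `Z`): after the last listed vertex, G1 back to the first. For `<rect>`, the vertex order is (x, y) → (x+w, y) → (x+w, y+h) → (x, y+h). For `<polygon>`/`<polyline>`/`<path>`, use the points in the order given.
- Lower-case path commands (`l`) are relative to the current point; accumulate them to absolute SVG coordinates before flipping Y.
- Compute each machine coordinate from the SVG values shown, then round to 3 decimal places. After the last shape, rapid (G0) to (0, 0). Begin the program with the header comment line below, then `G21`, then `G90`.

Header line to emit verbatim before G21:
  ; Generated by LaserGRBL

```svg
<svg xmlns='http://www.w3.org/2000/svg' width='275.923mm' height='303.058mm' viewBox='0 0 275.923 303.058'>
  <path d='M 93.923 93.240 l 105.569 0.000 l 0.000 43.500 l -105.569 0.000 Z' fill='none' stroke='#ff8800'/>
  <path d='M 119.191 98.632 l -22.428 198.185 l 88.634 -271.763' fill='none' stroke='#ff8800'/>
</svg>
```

; Generated by LaserGRBL
G21
G90
G0 X93.923 Y209.818
M3 S224
G1 X199.492 Y209.818 F4183
G1 X199.492 Y166.318 F4183
G1 X93.923 Y166.318 F4183
G1 X93.923 Y209.818 F4183
M5
G0 X119.191 Y204.426
M3 S224
G1 X96.763 Y6.241 F4183
G1 X185.397 Y278.004 F4183
M5
G0 X0.000 Y0.000

1 u = 1 mm; y_m = 303.058 − y.

[1] `<path>` rectangle, #ff8800→engrave S224 F4183: (93.923,209.818) → (199.492,209.818) → (199.492,166.318) → (93.923,166.318) → (93.923,209.818) (closed)

[2] `<path>` open polyline, #ff8800→engrave S224 F4183: (119.191,204.426) → (96.763,6.241) → (185.397,278.004)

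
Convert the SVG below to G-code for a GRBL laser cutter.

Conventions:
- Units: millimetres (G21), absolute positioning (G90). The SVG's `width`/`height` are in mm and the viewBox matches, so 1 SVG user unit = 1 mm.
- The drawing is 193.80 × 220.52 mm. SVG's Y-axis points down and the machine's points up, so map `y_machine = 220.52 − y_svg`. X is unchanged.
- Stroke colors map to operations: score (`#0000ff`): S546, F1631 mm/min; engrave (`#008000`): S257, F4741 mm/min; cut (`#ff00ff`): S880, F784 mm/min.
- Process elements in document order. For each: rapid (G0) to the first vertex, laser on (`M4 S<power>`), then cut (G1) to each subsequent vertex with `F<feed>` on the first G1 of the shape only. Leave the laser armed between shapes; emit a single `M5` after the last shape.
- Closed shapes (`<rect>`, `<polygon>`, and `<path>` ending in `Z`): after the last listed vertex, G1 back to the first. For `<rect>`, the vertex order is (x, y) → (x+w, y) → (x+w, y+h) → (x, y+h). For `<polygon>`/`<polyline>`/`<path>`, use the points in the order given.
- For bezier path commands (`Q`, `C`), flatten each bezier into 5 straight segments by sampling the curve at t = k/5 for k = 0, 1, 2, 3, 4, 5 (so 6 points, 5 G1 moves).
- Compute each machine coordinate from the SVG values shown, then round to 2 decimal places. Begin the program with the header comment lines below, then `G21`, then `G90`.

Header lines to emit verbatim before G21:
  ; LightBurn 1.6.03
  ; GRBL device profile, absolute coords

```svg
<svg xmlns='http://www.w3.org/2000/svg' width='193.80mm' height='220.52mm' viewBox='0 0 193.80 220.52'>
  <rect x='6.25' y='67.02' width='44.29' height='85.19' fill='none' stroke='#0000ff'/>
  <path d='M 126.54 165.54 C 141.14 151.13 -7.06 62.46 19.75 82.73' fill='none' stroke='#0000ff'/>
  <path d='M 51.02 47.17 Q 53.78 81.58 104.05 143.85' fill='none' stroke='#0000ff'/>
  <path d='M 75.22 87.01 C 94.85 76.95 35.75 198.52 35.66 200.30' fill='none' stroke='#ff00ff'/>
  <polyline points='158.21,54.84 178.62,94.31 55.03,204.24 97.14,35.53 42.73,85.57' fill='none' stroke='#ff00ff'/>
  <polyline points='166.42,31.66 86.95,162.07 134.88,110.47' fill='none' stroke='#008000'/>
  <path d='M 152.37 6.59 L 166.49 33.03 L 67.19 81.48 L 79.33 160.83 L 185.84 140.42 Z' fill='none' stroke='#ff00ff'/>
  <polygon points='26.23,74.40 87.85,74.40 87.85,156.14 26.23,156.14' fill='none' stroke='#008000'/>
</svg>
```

; LightBurn 1.6.03
; GRBL device profile, absolute coords
G21
G90
G0 X6.25 Y153.50
M4 S546
G1 X50.54 Y153.50 F1631
G1 X50.54 Y68.31
G1 X6.25 Y68.31
G1 X6.25 Y153.50
G0 X126.54 Y54.98
M4 S546
G1 X118.47 Y71.07 F1631
G1 X87.54 Y96.19
G1 X49.96 Y121.55
G1 X21.96 Y138.34
G1 X19.75 Y137.79
G0 X51.02 Y173.35
M4 S546
G1 X54.02 Y158.47 F1631
G1 X60.83 Y141.36
G1 X71.44 Y122.03
G1 X85.84 Y100.46
G1 X104.05 Y76.67
G0 X75.22 Y133.51
M4 S880
G1 X78.65 Y125.76 F784
G1 X69.80 Y98.49
G1 X55.28 Y63.76
G1 X41.69 Y33.65
G1 X35.66 Y20.22
G0 X158.21 Y165.68
M4 S880
G1 X178.62 Y126.21 F784
G1 X55.03 Y16.28
G1 X97.14 Y184.99
G1 X42.73 Y134.95
G0 X166.42 Y188.86
M4 S257
G1 X86.95 Y58.45 F4741
G1 X134.88 Y110.05
G0 X152.37 Y213.93
M4 S880
G1 X166.49 Y187.49 F784
G1 X67.19 Y139.04
G1 X79.33 Y59.69
G1 X185.84 Y80.10
G1 X152.37 Y213.93
G0 X26.23 Y146.12
M4 S257
G1 X87.85 Y146.12 F4741
G1 X87.85 Y64.38
G1 X26.23 Y64.38
G1 X26.23 Y146.12
M5

viewBox `0 0 193.80 220.52` with mm width/height → 1 unit = 1 mm. Flip: y_m = 220.52 − y_svg.

**Shape 1** — `<rect>` rectangle, stroke `#0000ff` → score (S546, F1631). Machine vertices: (6.25,153.50) → (50.54,153.50) → (50.54,68.31) → (6.25,68.31) → (6.25,153.50). Closed: final G1 returns to the first vertex.

**Shape 2** — `<path>` cubic bezier, stroke `#0000ff` → score (S546, F1631). Control points (SVG): P0=(126.54,165.54), P1=(141.14,151.13), P2=(-7.06,62.46), P3=(19.75,82.73); sampled at t=k/5. Machine vertices: (126.54,54.98) → (118.47,71.07) → (87.54,96.19) → (49.96,121.55) → (21.96,138.34) → (19.75,137.79). Open path.

**Shape 3** — `<path>` quadratic bezier, stroke `#0000ff` → score (S546, F1631). Control points (SVG): P0=(51.02,47.17), P1=(53.78,81.58), P2=(104.05,143.85); sampled at t=k/5. Machine vertices: (51.02,173.35) → (54.02,158.47) → (60.83,141.36) → (71.44,122.03) → (85.84,100.46) → (104.05,76.67). Open path.

**Shape 4** — `<path>` cubic bezier, stroke `#ff00ff` → cut (S880, F784). Control points (SVG): P0=(75.22,87.01), P1=(94.85,76.95), P2=(35.75,198.52), P3=(35.66,200.30); sampled at t=k/5. Machine vertices: (75.22,133.51) → (78.65,125.76) → (69.80,98.49) → (55.28,63.76) → (41.69,33.65) → (35.66,20.22). Open path.

**Shape 5** — `<polyline>` open polyline, stroke `#ff00ff` → cut (S880, F784). Machine vertices: (158.21,165.68) → (178.62,126.21) → (55.03,16.28) → (97.14,184.99) → (42.73,134.95). Open path.

**Shape 6** — `<polyline>` open polyline, stroke `#008000` → engrave (S257, F4741). Machine vertices: (166.42,188.86) → (86.95,58.45) → (134.88,110.05). Open path.

**Shape 7** — `<path>` closed polygon, stroke `#ff00ff` → cut (S880, F784). Machine vertices: (152.37,213.93) → (166.49,187.49) → (67.19,139.04) → (79.33,59.69) → (185.84,80.10) → (152.37,213.93). Closed: final G1 returns to the first vertex.

**Shape 8** — `<polygon>` rectangle, stroke `#008000` → engrave (S257, F4741). Machine vertices: (26.23,146.12) → (87.85,146.12) → (87.85,64.38) → (26.23,64.38) → (26.23,146.12). Closed: final G1 returns to the first vertex.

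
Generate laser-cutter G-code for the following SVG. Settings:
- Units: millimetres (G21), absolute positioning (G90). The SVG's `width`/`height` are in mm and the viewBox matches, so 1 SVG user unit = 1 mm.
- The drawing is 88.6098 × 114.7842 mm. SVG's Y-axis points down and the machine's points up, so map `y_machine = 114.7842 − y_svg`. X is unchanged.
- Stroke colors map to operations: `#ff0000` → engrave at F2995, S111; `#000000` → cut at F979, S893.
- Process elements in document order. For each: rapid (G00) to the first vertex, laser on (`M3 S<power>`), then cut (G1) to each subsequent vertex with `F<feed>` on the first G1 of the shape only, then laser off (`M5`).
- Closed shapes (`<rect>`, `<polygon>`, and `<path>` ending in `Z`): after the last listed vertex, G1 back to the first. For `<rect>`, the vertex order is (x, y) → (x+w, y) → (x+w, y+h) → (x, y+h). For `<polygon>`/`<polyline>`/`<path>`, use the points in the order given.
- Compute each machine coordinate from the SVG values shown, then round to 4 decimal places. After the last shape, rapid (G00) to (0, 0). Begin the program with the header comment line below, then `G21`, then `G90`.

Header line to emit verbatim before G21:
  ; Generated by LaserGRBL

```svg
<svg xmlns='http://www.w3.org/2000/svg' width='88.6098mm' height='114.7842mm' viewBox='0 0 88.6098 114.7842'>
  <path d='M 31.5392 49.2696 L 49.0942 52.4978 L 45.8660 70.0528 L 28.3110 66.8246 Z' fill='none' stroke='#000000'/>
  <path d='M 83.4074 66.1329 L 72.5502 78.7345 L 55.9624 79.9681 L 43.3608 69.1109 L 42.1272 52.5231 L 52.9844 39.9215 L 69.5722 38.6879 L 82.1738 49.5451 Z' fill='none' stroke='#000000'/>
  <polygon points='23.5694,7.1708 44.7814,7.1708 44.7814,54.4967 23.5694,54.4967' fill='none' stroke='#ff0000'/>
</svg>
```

; Generated by LaserGRBL
G21
G90
G00 X31.5392 Y65.5146
M3 S893
G1 X49.0942 Y62.2864 F979
G1 X45.8660 Y44.7314
G1 X28.3110 Y47.9596
G1 X31.5392 Y65.5146
M5
G00 X83.4074 Y48.6513
M3 S893
G1 X72.5502 Y36.0497 F979
G1 X55.9624 Y34.8161
G1 X43.3608 Y45.6733
G1 X42.1272 Y62.2611
G1 X52.9844 Y74.8627
G1 X69.5722 Y76.0963
G1 X82.1738 Y65.2391
G1 X83.4074 Y48.6513
M5
G00 X23.5694 Y107.6134
M3 S111
G1 X44.7814 Y107.6134 F2995
G1 X44.7814 Y60.2875
G1 X23.5694 Y60.2875
G1 X23.5694 Y107.6134
M5
G00 X0.0000 Y0.0000

1 u = 1 mm; y_m = 114.7842 − y.

[1] `<path>` regular polygon, #000000→cut S893 F979: (31.5392,65.5146) → (49.0942,62.2864) → (45.8660,44.7314) → (28.3110,47.9596) → (31.5392,65.5146) (closed)

[2] `<path>` regular polygon, #000000→cut S893 F979: (83.4074,48.6513) → (72.5502,36.0497) → (55.9624,34.8161) → (43.3608,45.6733) → (42.1272,62.2611) → (52.9844,74.8627) → (69.5722,76.0963) → (82.1738,65.2391) → (83.4074,48.6513) (closed)

[3] `<polygon>` rectangle, #ff0000→engrave S111 F2995: (23.5694,107.6134) → (44.7814,107.6134) → (44.7814,60.2875) → (23.5694,60.2875) → (23.5694,107.6134) (closed)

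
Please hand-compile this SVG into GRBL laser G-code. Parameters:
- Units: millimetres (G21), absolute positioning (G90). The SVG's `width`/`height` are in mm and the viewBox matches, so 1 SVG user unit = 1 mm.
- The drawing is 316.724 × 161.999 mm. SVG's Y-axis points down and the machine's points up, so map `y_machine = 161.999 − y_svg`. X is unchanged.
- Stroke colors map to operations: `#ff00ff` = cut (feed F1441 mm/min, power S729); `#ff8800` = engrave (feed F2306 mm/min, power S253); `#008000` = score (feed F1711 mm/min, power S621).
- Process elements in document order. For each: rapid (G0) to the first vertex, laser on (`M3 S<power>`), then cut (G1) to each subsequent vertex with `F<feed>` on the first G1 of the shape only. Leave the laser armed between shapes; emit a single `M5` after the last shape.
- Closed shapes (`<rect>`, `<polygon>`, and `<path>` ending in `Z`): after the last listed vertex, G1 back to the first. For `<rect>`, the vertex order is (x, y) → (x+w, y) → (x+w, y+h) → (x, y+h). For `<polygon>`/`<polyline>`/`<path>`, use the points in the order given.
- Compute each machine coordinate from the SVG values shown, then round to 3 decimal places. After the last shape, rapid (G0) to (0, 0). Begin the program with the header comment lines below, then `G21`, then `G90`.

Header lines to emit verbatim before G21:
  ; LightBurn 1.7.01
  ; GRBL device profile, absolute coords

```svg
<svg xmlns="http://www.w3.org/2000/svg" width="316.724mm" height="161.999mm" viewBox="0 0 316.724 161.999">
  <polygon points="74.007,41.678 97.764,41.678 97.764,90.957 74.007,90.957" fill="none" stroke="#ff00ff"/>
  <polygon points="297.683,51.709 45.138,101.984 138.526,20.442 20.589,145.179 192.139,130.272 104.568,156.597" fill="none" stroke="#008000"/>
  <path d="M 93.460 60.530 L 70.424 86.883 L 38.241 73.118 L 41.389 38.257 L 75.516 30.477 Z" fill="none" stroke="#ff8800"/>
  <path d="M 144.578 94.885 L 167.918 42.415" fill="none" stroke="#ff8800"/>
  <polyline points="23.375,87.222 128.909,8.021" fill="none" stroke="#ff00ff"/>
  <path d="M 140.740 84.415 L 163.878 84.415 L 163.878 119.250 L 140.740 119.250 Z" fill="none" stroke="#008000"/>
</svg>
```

; LightBurn 1.7.01
; GRBL device profile, absolute coords
G21
G90
G0 X74.007 Y120.321
M3 S729
G1 X97.764 Y120.321 F1441
G1 X97.764 Y71.042
G1 X74.007 Y71.042
G1 X74.007 Y120.321
G0 X297.683 Y110.290
M3 S621
G1 X45.138 Y60.015 F1711
G1 X138.526 Y141.557
G1 X20.589 Y16.820
G1 X192.139 Y31.727
G1 X104.568 Y5.402
G1 X297.683 Y110.290
G0 X93.460 Y101.469
M3 S253
G1 X70.424 Y75.116 F2306
G1 X38.241 Y88.881
G1 X41.389 Y123.742
G1 X75.516 Y131.522
G1 X93.460 Y101.469
G0 X144.578 Y67.114
M3 S253
G1 X167.918 Y119.584 F2306
G0 X23.375 Y74.777
M3 S729
G1 X128.909 Y153.978 F1441
G0 X140.740 Y77.584
M3 S621
G1 X163.878 Y77.584 F1711
G1 X163.878 Y42.749
G1 X140.740 Y42.749
G1 X140.740 Y77.584
M5
G0 X0.000 Y0.000

Since the viewBox matches the mm dimensions, user units are millimetres directly. The only transform is the Y-flip y_m = 161.999 − y_svg.

Shape 1 is a rectangle drawn with `<polygon>`. Its stroke #ff00ff means cut at S729, F1441. After flipping Y the toolpath is (74.007,120.321) → (97.764,120.321) → (97.764,71.042) → (74.007,71.042) → (74.007,120.321), returning to the start.

Shape 2 is a closed polygon drawn with `<polygon>`. Its stroke #008000 means score at S621, F1711. After flipping Y the toolpath is (297.683,110.290) → (45.138,60.015) → (138.526,141.557) → (20.589,16.820) → (192.139,31.727) → (104.568,5.402) → (297.683,110.290), returning to the start.

Shape 3 is a regular polygon drawn with `<path>`. Its stroke #ff8800 means engrave at S253, F2306. After flipping Y the toolpath is (93.460,101.469) → (70.424,75.116) → (38.241,88.881) → (41.389,123.742) → (75.516,131.522) → (93.460,101.469), returning to the start.

Shape 4 is a line segment drawn with `<path>`. Its stroke #ff8800 means engrave at S253, F2306. After flipping Y the toolpath is (144.578,67.114) → (167.918,119.584).

Shape 5 is a line segment drawn with `<polyline>`. Its stroke #ff00ff means cut at S729, F1441. After flipping Y the toolpath is (23.375,74.777) → (128.909,153.978).

Shape 6 is a rectangle drawn with `<path>`. Its stroke #008000 means score at S621, F1711. After flipping Y the toolpath is (140.740,77.584) → (163.878,77.584) → (163.878,42.749) → (140.740,42.749) → (140.740,77.584), returning to the start.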